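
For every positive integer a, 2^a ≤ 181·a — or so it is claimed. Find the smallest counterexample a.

Check each positive integer a in order until 2^a > 181·a.
For a = 1, 2, 3, 4, 5, 6, 7, 8, 9, 10 the conclusion holds.
a = 11: 2^a = 2048 and 181·a = 1991, so 2048 > 1991.
Hence a = 11 is a counterexample.

a = 11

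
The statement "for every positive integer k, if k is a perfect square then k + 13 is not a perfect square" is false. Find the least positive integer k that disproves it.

k = 36

A counterexample is any positive integer k such that k is a perfect square but k + 13 is a perfect square; we check each in order.
For k = 1, 4, 9, 16, 25 the conclusion holds.
k = 36: 36 = 6² and 36 + 13 = 49 = 7².
So k = 36 is the smallest counterexample.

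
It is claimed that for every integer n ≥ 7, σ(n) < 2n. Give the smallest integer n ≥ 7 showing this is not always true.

A counterexample is any integer n ≥ 7 such that the claim fails; we check each in order.
For n = 7, 8, 9, 10, 11 the conclusion holds.
n = 12: σ(12) = 28; 28 ≥ 24.
So n = 12 is the smallest counterexample.

n = 12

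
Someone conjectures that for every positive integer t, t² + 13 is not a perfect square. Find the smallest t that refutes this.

t = 6

Check each positive integer t in order until t² + 13 is a perfect square.
For t = 1, 2, 3, 4, 5 the conclusion holds.
t = 6: 6² + 13 = 49 = 7², a perfect square.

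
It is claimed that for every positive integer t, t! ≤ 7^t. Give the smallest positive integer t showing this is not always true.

t = 17

A counterexample is any positive integer t such that t! > 7^t; we check each in order.
For t = 1, 2, 3, 4, …, 14, 15, 16 the conclusion holds.
t = 17: t! = 355687428096000 and 7^t = 232630513987207, so 355687428096000 > 232630513987207.
So t = 17 is the smallest counterexample.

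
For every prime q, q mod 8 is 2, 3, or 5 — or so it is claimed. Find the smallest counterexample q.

q = 7

A counterexample is any prime q such that the claim fails; we check each in order.
For q = 2, 3, 5 the conclusion holds.
q = 7: 7 mod 8 = 7 — not in {2, 3, 5}.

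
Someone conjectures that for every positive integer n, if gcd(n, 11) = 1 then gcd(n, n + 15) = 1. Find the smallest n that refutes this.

n = 3

Check each positive integer n in order until gcd(n, 11) = 1 but gcd(n, n + 15) > 1.
For n = 1, 2 the conclusion holds.
n = 3: gcd(3, 18) = 3.
Hence n = 3 is a counterexample.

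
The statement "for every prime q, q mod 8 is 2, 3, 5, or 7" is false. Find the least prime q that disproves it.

q = 17

Check each prime q in order until the claim fails.
q = 2: 2 mod 8 = 2.
q = 3: 3 mod 8 = 3.
q = 5: 5 mod 8 = 5.
q = 7: 7 mod 8 = 7.
q = 11: 11 mod 8 = 3.
q = 13: 13 mod 8 = 5.
q = 17: 17 mod 8 = 1 — not in {2, 3, 5, 7}.
Thus q = 17 disproves the claim, and no smaller q works.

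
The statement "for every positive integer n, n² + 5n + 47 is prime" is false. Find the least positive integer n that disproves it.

n = 38

For n = 1, 2, 3, 4, …, 35, 36, 37 the conclusion holds.
n = 38: n² + 5n + 47 = 1681 = 41 × 41, composite.
So n = 38 is the smallest counterexample.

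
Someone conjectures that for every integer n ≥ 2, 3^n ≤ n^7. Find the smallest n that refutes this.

n = 19

Check each integer n ≥ 2 in order until 3^n > n^7.
For n = 2, 3, 4, 5, …, 16, 17, 18 the conclusion holds.
n = 19: 3^n = 1162261467 and n^7 = 893871739, so 1162261467 > 893871739.
Hence n = 19 is a counterexample.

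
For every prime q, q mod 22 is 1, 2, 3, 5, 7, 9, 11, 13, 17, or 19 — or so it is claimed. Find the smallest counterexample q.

q = 37

A counterexample is any prime q such that the claim fails; we check each in order.
For q = 2, 3, 5, 7, …, 23, 29, 31 the conclusion holds.
q = 37: 37 mod 22 = 15 — not in {1, 2, 3, 5, 7, 9, 11, 13, 17, 19}.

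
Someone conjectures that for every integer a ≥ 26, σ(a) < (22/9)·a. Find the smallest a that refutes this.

Check each integer a ≥ 26 in order until the claim fails.
For a = 26, 27, 28, 29, 30, 31, 32, 33, 34, 35 the conclusion holds.
a = 36: σ(36) = 91; 91 ≥ 88.

a = 36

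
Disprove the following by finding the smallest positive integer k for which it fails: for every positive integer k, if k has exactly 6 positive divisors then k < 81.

A counterexample is any positive integer k such that k has exactly 6 positive divisors but the claim fails; we check each in order.
The first 13 eligible values, up to k = 76, all satisfy the conclusion.
k = 92: τ(92) = 6; 92 ≥ 81.

k = 92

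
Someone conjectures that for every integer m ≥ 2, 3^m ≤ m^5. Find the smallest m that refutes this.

m = 11

Check each integer m ≥ 2 in order until 3^m > m^5.
The first 9 eligible values, up to m = 10, all satisfy the conclusion.
m = 11: 3^m = 177147 and m^5 = 161051, so 177147 > 161051.
Thus m = 11 disproves the claim, and no smaller m works.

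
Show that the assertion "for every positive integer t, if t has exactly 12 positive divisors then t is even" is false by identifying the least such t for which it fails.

Check each positive integer t in order until t has exactly 12 positive divisors but t is odd.
For t = 60, 72, 84, 90, …, 294, 306, 308 the conclusion holds.
t = 315: divisors of 315: 12 divisors; 315 is odd.

t = 315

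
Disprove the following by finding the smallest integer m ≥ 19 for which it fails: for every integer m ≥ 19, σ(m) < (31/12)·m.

A counterexample is any integer m ≥ 19 such that the claim fails; we check each in order.
The first 29 eligible values, up to m = 47, all satisfy the conclusion.
m = 48: σ(48) = 124; 124 ≥ 124.

m = 48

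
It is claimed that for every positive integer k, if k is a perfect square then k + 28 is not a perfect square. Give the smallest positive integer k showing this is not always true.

Check each positive integer k in order until k is a perfect square but k + 28 is a perfect square.
For k = 1, 4, 9, 16, 25 the conclusion holds.
k = 36: 36 = 6² and 36 + 28 = 64 = 8².

k = 36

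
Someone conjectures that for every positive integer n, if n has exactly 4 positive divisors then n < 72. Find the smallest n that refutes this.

n = 74

Check each positive integer n in order until n has exactly 4 positive divisors but the claim fails.
The first 22 eligible values, up to n = 69, all satisfy the conclusion.
n = 74: τ(74) = 4; 74 ≥ 72.
Hence n = 74 is a counterexample.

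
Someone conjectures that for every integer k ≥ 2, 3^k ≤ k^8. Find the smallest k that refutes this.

For k = 2, 3, 4, 5, …, 20, 21, 22 the conclusion holds.
k = 23: 3^k = 94143178827 and k^8 = 78310985281, so 94143178827 > 78310985281.
Hence k = 23 is a counterexample.

k = 23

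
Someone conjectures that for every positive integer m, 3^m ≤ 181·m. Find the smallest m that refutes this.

The first 6 eligible values, up to m = 6, all satisfy the conclusion.
m = 7: 3^m = 2187 and 181·m = 1267, so 2187 > 1267.

m = 7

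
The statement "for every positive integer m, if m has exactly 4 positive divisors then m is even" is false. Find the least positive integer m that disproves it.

Check each positive integer m in order until m has exactly 4 positive divisors but m is odd.
m = 6: divisors of 6: 1, 2, 3, 6; 6 is even.
m = 8: divisors of 8: 1, 2, 4, 8; 8 is even.
m = 10: divisors of 10: 1, 2, 5, 10; 10 is even.
m = 14: divisors of 14: 1, 2, 7, 14; 14 is even.
m = 15: divisors of 15: 1, 3, 5, 15; 15 is odd.
So m = 15 is the smallest counterexample.

m = 15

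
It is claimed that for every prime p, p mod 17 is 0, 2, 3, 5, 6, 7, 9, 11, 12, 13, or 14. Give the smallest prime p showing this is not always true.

The first 16 eligible values, up to p = 53, all satisfy the conclusion.
p = 59: 59 mod 17 = 8 — not in {0, 2, 3, 5, 6, 7, 9, 11, 12, 13, 14}.
Hence p = 59 is a counterexample.

p = 59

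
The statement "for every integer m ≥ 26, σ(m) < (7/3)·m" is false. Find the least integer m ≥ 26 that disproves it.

m = 30

The first 4 eligible values, up to m = 29, all satisfy the conclusion.
m = 30: σ(30) = 72; 72 ≥ 70.
Hence m = 30 is a counterexample.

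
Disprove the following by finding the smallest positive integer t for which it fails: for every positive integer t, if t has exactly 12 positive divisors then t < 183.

A counterexample is any positive integer t such that t has exactly 12 positive divisors but the claim fails; we check each in order.
For t = 60, 72, 84, 90, …, 150, 156, 160 the conclusion holds.
t = 198: τ(198) = 12; 198 ≥ 183.
Hence t = 198 is a counterexample.

t = 198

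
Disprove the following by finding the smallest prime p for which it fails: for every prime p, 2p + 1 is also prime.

p = 7

We need the least prime p for which 2p + 1 is not prime.
For p = 2, 3, 5 the conclusion holds.
p = 7: 2p + 1 = 15 = 3 × 5, not prime.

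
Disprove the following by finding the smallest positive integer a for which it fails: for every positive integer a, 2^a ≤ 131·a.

The first 10 eligible values, up to a = 10, all satisfy the conclusion.
a = 11: 2^a = 2048 and 131·a = 1441, so 2048 > 1441.

a = 11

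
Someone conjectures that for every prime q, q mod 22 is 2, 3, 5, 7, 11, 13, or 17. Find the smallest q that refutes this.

We need the least prime q for which the claim fails.
For q = 2, 3, 5, 7, 11, 13, 17 the conclusion holds.
q = 19: 19 mod 22 = 19 — not in {2, 3, 5, 7, 11, 13, 17}.
So q = 19 is the smallest counterexample.

q = 19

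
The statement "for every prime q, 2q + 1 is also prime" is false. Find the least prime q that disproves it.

We need the least prime q for which 2q + 1 is not prime.
For q = 2, 3, 5 the conclusion holds.
q = 7: 2q + 1 = 15 = 3 × 5, not prime.
So q = 7 is the smallest counterexample.

q = 7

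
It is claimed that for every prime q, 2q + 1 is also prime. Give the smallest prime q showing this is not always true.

A counterexample is any prime q such that 2q + 1 is not prime; we check each in order.
q = 2: 2q + 1 = 5, prime.
q = 3: 2q + 1 = 7, prime.
q = 5: 2q + 1 = 11, prime.
q = 7: 2q + 1 = 15 = 3 × 5, not prime.
So q = 7 is the smallest counterexample.

q = 7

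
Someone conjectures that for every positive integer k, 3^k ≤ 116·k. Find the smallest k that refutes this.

k = 6

For k = 1, 2, 3, 4, 5 the conclusion holds.
k = 6: 3^k = 729 and 116·k = 696, so 729 > 696.
So k = 6 is the smallest counterexample.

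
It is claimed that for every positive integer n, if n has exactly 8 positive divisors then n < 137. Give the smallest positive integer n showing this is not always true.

The first 19 eligible values, up to n = 136, all satisfy the conclusion.
n = 138: τ(138) = 8; 138 ≥ 137.

n = 138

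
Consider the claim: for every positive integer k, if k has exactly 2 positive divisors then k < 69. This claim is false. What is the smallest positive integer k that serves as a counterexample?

k = 71

Check each positive integer k in order until k has exactly 2 positive divisors but the claim fails.
The first 19 eligible values, up to k = 67, all satisfy the conclusion.
k = 71: τ(71) = 2; 71 ≥ 69.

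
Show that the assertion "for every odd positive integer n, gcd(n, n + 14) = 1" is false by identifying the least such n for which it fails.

We need the least odd positive integer n for which gcd(n, n + 14) > 1.
n = 1: gcd(1, 15) = 1.
n = 3: gcd(3, 17) = 1.
n = 5: gcd(5, 19) = 1.
n = 7: gcd(7, 21) = 7.
So n = 7 is the smallest counterexample.

n = 7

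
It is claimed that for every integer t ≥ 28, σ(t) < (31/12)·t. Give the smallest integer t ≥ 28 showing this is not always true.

A counterexample is any integer t ≥ 28 such that the claim fails; we check each in order.
For t = 28, 29, 30, 31, …, 45, 46, 47 the conclusion holds.
t = 48: σ(48) = 124; 124 ≥ 124.

t = 48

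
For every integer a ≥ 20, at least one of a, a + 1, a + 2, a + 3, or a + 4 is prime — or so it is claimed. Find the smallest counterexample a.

Check each integer a ≥ 20 in order until a, a + 1, a + 2, a + 3, a + 4 are all composite.
The first 4 eligible values, up to a = 23, all satisfy the conclusion.
a = 24: 24 = 2 × 12; 25 = 5 × 5; 26 = 2 × 13; 27 = 3 × 9; 28 = 2 × 14 — all composite.

a = 24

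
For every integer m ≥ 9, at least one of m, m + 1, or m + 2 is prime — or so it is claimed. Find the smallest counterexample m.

m = 14

For m = 9, 10, 11, 12, 13 the conclusion holds.
m = 14: 14 = 2 × 7; 15 = 3 × 5; 16 = 2 × 8 — all composite.
Hence m = 14 is a counterexample.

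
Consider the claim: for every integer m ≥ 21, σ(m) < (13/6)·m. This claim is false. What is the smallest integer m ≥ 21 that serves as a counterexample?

m = 24

We need the least integer m ≥ 21 for which the claim fails.
m = 21: σ(21) = 32; 32 < 91/2.
m = 22: σ(22) = 36; 36 < 143/3.
m = 23: σ(23) = 24; 24 < 299/6.
m = 24: σ(24) = 60; 60 ≥ 52.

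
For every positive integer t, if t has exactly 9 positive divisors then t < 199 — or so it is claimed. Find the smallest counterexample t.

We need the least positive integer t for which t has exactly 9 positive divisors but the claim fails.
t = 36: τ(36) = 9; 36 < 199.
t = 100: τ(100) = 9; 100 < 199.
t = 196: τ(196) = 9; 196 < 199.
t = 225: τ(225) = 9; 225 ≥ 199.

t = 225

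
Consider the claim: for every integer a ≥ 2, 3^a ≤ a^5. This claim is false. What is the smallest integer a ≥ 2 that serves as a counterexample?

a = 11

A counterexample is any integer a ≥ 2 such that 3^a > a^5; we check each in order.
For a = 2, 3, 4, 5, 6, 7, 8, 9, 10 the conclusion holds.
a = 11: 3^a = 177147 and a^5 = 161051, so 177147 > 161051.
Hence a = 11 is a counterexample.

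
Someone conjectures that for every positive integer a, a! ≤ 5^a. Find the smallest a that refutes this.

We need the least positive integer a for which a! > 5^a.
The first 11 eligible values, up to a = 11, all satisfy the conclusion.
a = 12: a! = 479001600 and 5^a = 244140625, so 479001600 > 244140625.

a = 12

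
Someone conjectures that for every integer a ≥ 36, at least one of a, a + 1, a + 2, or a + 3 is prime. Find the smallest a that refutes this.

A counterexample is any integer a ≥ 36 such that a, a + 1, a + 2, a + 3 are all composite; we check each in order.
The first 12 eligible values, up to a = 47, all satisfy the conclusion.
a = 48: 48 = 2 × 24; 49 = 7 × 7; 50 = 2 × 25; 51 = 3 × 17 — all composite.
Hence a = 48 is a counterexample.

a = 48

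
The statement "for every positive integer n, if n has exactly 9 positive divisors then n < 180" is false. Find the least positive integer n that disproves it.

A counterexample is any positive integer n such that n has exactly 9 positive divisors but the claim fails; we check each in order.
For n = 36, 100 the conclusion holds.
n = 196: τ(196) = 9; 196 ≥ 180.

n = 196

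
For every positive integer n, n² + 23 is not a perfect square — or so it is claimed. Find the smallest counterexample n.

A counterexample is any positive integer n such that n² + 23 is a perfect square; we check each in order.
For n = 1, 2, 3, 4, 5, 6, 7, 8, 9, 10 the conclusion holds.
n = 11: 11² + 23 = 144 = 12², a perfect square.

n = 11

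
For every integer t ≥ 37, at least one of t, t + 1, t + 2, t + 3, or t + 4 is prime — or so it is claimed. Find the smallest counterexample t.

t = 48

Check each integer t ≥ 37 in order until t, t + 1, t + 2, t + 3, t + 4 are all composite.
For t = 37, 38, 39, 40, …, 45, 46, 47 the conclusion holds.
t = 48: 48 = 2 × 24; 49 = 7 × 7; 50 = 2 × 25; 51 = 3 × 17; 52 = 2 × 26 — all composite.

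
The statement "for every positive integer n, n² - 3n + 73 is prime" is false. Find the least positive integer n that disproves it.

We need the least positive integer n for which n² - 3n + 73 is not prime.
For n = 1, 2, 3 the conclusion holds.
n = 4: n² - 3n + 73 = 77 = 7 × 11, composite.
Hence n = 4 is a counterexample.

n = 4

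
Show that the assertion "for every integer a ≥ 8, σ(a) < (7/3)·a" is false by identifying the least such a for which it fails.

a = 12

We need the least integer a ≥ 8 for which the claim fails.
For a = 8, 9, 10, 11 the conclusion holds.
a = 12: σ(12) = 28; 28 ≥ 28.
Hence a = 12 is a counterexample.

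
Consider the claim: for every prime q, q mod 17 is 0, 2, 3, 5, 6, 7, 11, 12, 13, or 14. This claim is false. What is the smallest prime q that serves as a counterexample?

q = 43

A counterexample is any prime q such that the claim fails; we check each in order.
The first 13 eligible values, up to q = 41, all satisfy the conclusion.
q = 43: 43 mod 17 = 9 — not in {0, 2, 3, 5, 6, 7, 11, 12, 13, 14}.
So q = 43 is the smallest counterexample.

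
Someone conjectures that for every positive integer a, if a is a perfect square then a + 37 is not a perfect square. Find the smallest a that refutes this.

a = 324

Check each positive integer a in order until a is a perfect square but a + 37 is a perfect square.
For a = 1, 4, 9, 16, …, 225, 256, 289 the conclusion holds.
a = 324: 324 = 18² and 324 + 37 = 361 = 19².
Hence a = 324 is a counterexample.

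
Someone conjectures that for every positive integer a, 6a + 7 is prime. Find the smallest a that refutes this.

a = 3

a = 1: 6a + 7 = 13, prime.
a = 2: 6a + 7 = 19, prime.
a = 3: 6a + 7 = 25 = 5 × 5, composite.
So a = 3 is the smallest counterexample.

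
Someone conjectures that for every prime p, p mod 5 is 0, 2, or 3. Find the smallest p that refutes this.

Check each prime p in order until the claim fails.
p = 2: 2 mod 5 = 2.
p = 3: 3 mod 5 = 3.
p = 5: 5 mod 5 = 0.
p = 7: 7 mod 5 = 2.
p = 11: 11 mod 5 = 1 — not in {0, 2, 3}.
Thus p = 11 disproves the claim, and no smaller p works.

p = 11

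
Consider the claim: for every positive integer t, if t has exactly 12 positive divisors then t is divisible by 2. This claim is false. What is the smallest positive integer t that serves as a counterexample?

t = 315

We need the least positive integer t for which t has exactly 12 positive divisors but t is not divisible by 2.
For t = 60, 72, 84, 90, …, 294, 306, 308 the conclusion holds.
t = 315: τ(315) = 12; 315 mod 2 = 1.
Hence t = 315 is a counterexample.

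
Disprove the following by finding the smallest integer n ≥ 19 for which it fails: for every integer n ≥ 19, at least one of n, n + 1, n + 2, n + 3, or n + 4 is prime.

n = 24

n = 19: 19 is prime.
n = 20: 23 is prime.
n = 21: 23 is prime.
n = 22: 23 is prime.
n = 23: 23 is prime.
n = 24: 24 = 2 × 12; 25 = 5 × 5; 26 = 2 × 13; 27 = 3 × 9; 28 = 2 × 14 — all composite.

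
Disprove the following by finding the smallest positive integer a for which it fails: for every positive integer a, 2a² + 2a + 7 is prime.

a = 6

a = 1: 2a² + 2a + 7 = 11, prime.
a = 2: 2a² + 2a + 7 = 19, prime.
a = 3: 2a² + 2a + 7 = 31, prime.
a = 4: 2a² + 2a + 7 = 47, prime.
a = 5: 2a² + 2a + 7 = 67, prime.
a = 6: 2a² + 2a + 7 = 91 = 7 × 13, composite.
Hence a = 6 is a counterexample.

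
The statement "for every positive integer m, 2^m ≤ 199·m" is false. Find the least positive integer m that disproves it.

A counterexample is any positive integer m such that 2^m > 199·m; we check each in order.
For m = 1, 2, 3, 4, …, 9, 10, 11 the conclusion holds.
m = 12: 2^m = 4096 and 199·m = 2388, so 4096 > 2388.
Hence m = 12 is a counterexample.

m = 12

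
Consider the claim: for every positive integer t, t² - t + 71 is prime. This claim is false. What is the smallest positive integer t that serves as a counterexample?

For t = 1, 2 the conclusion holds.
t = 3: t² - t + 71 = 77 = 7 × 11, composite.

t = 3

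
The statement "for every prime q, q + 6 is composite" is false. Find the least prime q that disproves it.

q = 2: q + 6 = 8 = 2 × 4, composite.
q = 3: q + 6 = 9 = 3 × 3, composite.
q = 5: q + 6 = 11, prime — not composite.

q = 5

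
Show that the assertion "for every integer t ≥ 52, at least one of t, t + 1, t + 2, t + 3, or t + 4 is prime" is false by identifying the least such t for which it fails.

For t = 52, 53 the conclusion holds.
t = 54: 54 = 2 × 27; 55 = 5 × 11; 56 = 2 × 28; 57 = 3 × 19; 58 = 2 × 29 — all composite.
Thus t = 54 disproves the claim, and no smaller t works.

t = 54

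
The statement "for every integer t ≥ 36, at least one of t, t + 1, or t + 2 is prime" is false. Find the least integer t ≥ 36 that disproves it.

For t = 36, 37 the conclusion holds.
t = 38: 38 = 2 × 19; 39 = 3 × 13; 40 = 2 × 20 — all composite.

t = 38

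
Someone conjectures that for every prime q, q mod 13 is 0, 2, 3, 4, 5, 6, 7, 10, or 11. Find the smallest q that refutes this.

We need the least prime q for which the claim fails.
For q = 2, 3, 5, 7, …, 37, 41, 43 the conclusion holds.
q = 47: 47 mod 13 = 8 — not in {0, 2, 3, 4, 5, 6, 7, 10, 11}.
Thus q = 47 disproves the claim, and no smaller q works.

q = 47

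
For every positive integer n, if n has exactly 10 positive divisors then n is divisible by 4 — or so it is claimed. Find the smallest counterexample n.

n = 162

n = 48: τ(48) = 10; 48 mod 4 = 0.
n = 80: τ(80) = 10; 80 mod 4 = 0.
n = 112: τ(112) = 10; 112 mod 4 = 0.
n = 162: τ(162) = 10; 162 mod 4 = 2.
So n = 162 is the smallest counterexample.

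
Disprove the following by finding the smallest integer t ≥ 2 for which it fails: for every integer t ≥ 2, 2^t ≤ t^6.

Check each integer t ≥ 2 in order until 2^t > t^6.
For t = 2, 3, 4, 5, …, 27, 28, 29 the conclusion holds.
t = 30: 2^t = 1073741824 and t^6 = 729000000, so 1073741824 > 729000000.

t = 30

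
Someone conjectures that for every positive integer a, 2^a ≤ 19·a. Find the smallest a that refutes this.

a = 1: 2^a = 2 and 19·a = 19, so 2 ≤ 19.
a = 2: 2^a = 4 and 19·a = 38, so 4 ≤ 38.
a = 3: 2^a = 8 and 19·a = 57, so 8 ≤ 57.
a = 4: 2^a = 16 and 19·a = 76, so 16 ≤ 76.
a = 5: 2^a = 32 and 19·a = 95, so 32 ≤ 95.
a = 6: 2^a = 64 and 19·a = 114, so 64 ≤ 114.
a = 7: 2^a = 128 and 19·a = 133, so 128 ≤ 133.
a = 8: 2^a = 256 and 19·a = 152, so 256 > 152.

a = 8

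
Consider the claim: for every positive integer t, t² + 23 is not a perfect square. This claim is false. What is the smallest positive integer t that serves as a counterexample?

We need the least positive integer t for which t² + 23 is a perfect square.
The first 10 eligible values, up to t = 10, all satisfy the conclusion.
t = 11: 11² + 23 = 144 = 12², a perfect square.
Hence t = 11 is a counterexample.

t = 11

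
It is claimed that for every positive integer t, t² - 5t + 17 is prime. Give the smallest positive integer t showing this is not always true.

t = 13

A counterexample is any positive integer t such that t² - 5t + 17 is not prime; we check each in order.
The first 12 eligible values, up to t = 12, all satisfy the conclusion.
t = 13: t² - 5t + 17 = 121 = 11 × 11, composite.
Hence t = 13 is a counterexample.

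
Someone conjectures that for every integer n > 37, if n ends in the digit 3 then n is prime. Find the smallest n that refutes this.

n = 63

For n = 43, 53 the conclusion holds.
n = 63: 63 ends in 3; 63 = 3 × 21, composite.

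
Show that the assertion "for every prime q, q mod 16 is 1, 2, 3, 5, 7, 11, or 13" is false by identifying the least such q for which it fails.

q = 31

For q = 2, 3, 5, 7, 11, 13, 17, 19, 23, 29 the conclusion holds.
q = 31: 31 mod 16 = 15 — not in {1, 2, 3, 5, 7, 11, 13}.
So q = 31 is the smallest counterexample.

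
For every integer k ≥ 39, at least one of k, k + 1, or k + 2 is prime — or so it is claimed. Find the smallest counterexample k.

We need the least integer k ≥ 39 for which k, k + 1, k + 2 are all composite.
For k = 39, 40, 41, 42, 43 the conclusion holds.
k = 44: 44 = 2 × 22; 45 = 3 × 15; 46 = 2 × 23 — all composite.
Hence k = 44 is a counterexample.

k = 44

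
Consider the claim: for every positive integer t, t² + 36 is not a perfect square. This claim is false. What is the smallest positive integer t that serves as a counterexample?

We need the least positive integer t for which t² + 36 is a perfect square.
For t = 1, 2, 3, 4, 5, 6, 7 the conclusion holds.
t = 8: 8² + 36 = 100 = 10², a perfect square.
So t = 8 is the smallest counterexample.

t = 8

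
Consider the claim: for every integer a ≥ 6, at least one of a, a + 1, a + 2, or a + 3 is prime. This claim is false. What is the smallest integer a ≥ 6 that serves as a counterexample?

Check each integer a ≥ 6 in order until a, a + 1, a + 2, a + 3 are all composite.
The first 18 eligible values, up to a = 23, all satisfy the conclusion.
a = 24: 24 = 2 × 12; 25 = 5 × 5; 26 = 2 × 13; 27 = 3 × 9 — all composite.
Hence a = 24 is a counterexample.

a = 24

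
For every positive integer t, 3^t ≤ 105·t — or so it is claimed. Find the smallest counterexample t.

We need the least positive integer t for which 3^t > 105·t.
The first 5 eligible values, up to t = 5, all satisfy the conclusion.
t = 6: 3^t = 729 and 105·t = 630, so 729 > 630.
So t = 6 is the smallest counterexample.

t = 6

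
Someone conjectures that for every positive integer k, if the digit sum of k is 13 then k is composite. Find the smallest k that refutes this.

k = 67

Check each positive integer k in order until the digit sum of k is 13 but k is prime.
k = 49: digit sum 13; 49 is composite.
k = 58: digit sum 13; 58 is composite.
k = 67: digit sum 13; 67 is prime, not composite.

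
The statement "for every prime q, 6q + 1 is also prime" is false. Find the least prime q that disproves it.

We need the least prime q for which 6q + 1 is not prime.
q = 2: 6q + 1 = 13, prime.
q = 3: 6q + 1 = 19, prime.
q = 5: 6q + 1 = 31, prime.
q = 7: 6q + 1 = 43, prime.
q = 11: 6q + 1 = 67, prime.
q = 13: 6q + 1 = 79, prime.
q = 17: 6q + 1 = 103, prime.
q = 19: 6q + 1 = 115 = 5 × 23, not prime.
So q = 19 is the smallest counterexample.

q = 19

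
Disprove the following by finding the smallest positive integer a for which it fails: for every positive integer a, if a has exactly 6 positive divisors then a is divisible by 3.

We need the least positive integer a for which a has exactly 6 positive divisors but a is not divisible by 3.
a = 12: τ(12) = 6; 12 mod 3 = 0.
a = 18: τ(18) = 6; 18 mod 3 = 0.
a = 20: τ(20) = 6; 20 mod 3 = 2.
Hence a = 20 is a counterexample.

a = 20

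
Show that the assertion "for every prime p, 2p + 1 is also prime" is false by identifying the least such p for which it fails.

p = 7

p = 2: 2p + 1 = 5, prime.
p = 3: 2p + 1 = 7, prime.
p = 5: 2p + 1 = 11, prime.
p = 7: 2p + 1 = 15 = 3 × 5, not prime.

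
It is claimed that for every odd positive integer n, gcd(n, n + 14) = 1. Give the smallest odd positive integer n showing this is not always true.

n = 7

A counterexample is any odd positive integer n such that gcd(n, n + 14) > 1; we check each in order.
n = 1: gcd(1, 15) = 1.
n = 3: gcd(3, 17) = 1.
n = 5: gcd(5, 19) = 1.
n = 7: gcd(7, 21) = 7.
Hence n = 7 is a counterexample.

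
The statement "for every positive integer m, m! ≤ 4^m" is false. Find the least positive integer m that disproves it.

We need the least positive integer m for which m! > 4^m.
For m = 1, 2, 3, 4, 5, 6, 7, 8 the conclusion holds.
m = 9: m! = 362880 and 4^m = 262144, so 362880 > 262144.

m = 9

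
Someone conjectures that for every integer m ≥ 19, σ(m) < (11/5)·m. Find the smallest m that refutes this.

m = 24

A counterexample is any integer m ≥ 19 such that the claim fails; we check each in order.
For m = 19, 20, 21, 22, 23 the conclusion holds.
m = 24: σ(24) = 60; 60 ≥ 264/5.
Thus m = 24 disproves the claim, and no smaller m works.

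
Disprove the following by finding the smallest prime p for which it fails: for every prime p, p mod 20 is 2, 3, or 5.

Check each prime p in order until the claim fails.
p = 2: 2 mod 20 = 2.
p = 3: 3 mod 20 = 3.
p = 5: 5 mod 20 = 5.
p = 7: 7 mod 20 = 7 — not in {2, 3, 5}.

p = 7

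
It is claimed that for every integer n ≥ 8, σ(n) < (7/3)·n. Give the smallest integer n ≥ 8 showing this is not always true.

We need the least integer n ≥ 8 for which the claim fails.
n = 8: σ(8) = 15; 15 < 56/3.
n = 9: σ(9) = 13; 13 < 21.
n = 10: σ(10) = 18; 18 < 70/3.
n = 11: σ(11) = 12; 12 < 77/3.
n = 12: σ(12) = 28; 28 ≥ 28.

n = 12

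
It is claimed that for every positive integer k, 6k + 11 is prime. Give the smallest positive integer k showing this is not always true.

For k = 1, 2, 3 the conclusion holds.
k = 4: 6k + 11 = 35 = 5 × 7, composite.
Thus k = 4 disproves the claim, and no smaller k works.

k = 4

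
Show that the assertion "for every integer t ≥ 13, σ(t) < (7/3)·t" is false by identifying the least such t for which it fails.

We need the least integer t ≥ 13 for which the claim fails.
For t = 13, 14, 15, 16, …, 21, 22, 23 the conclusion holds.
t = 24: σ(24) = 60; 60 ≥ 56.

t = 24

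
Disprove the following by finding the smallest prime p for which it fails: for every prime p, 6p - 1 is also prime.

A counterexample is any prime p such that 6p - 1 is not prime; we check each in order.
The first 4 eligible values, up to p = 7, all satisfy the conclusion.
p = 11: 6p - 1 = 65 = 5 × 13, not prime.

p = 11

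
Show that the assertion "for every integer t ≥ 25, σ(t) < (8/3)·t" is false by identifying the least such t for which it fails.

t = 60

We need the least integer t ≥ 25 for which the claim fails.
For t = 25, 26, 27, 28, …, 57, 58, 59 the conclusion holds.
t = 60: σ(60) = 168; 168 ≥ 160.
So t = 60 is the smallest counterexample.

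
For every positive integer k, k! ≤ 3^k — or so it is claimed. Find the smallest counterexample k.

k = 7

Check each positive integer k in order until k! > 3^k.
For k = 1, 2, 3, 4, 5, 6 the conclusion holds.
k = 7: k! = 5040 and 3^k = 2187, so 5040 > 2187.
Hence k = 7 is a counterexample.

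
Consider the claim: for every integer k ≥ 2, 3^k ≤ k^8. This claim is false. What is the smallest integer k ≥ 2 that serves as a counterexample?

Check each integer k ≥ 2 in order until 3^k > k^8.
For k = 2, 3, 4, 5, …, 20, 21, 22 the conclusion holds.
k = 23: 3^k = 94143178827 and k^8 = 78310985281, so 94143178827 > 78310985281.
Hence k = 23 is a counterexample.

k = 23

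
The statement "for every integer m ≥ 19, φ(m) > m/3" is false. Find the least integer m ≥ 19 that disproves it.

m = 24

A counterexample is any integer m ≥ 19 such that the claim fails; we check each in order.
The first 5 eligible values, up to m = 23, all satisfy the conclusion.
m = 24: φ(24) = 8 and 24/3 = 8, so φ(24) ≤ 24/3.
So m = 24 is the smallest counterexample.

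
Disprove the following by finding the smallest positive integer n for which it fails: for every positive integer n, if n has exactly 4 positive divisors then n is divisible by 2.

n = 15

We need the least positive integer n for which n has exactly 4 positive divisors but n is not divisible by 2.
n = 6: τ(6) = 4; 6 mod 2 = 0.
n = 8: τ(8) = 4; 8 mod 2 = 0.
n = 10: τ(10) = 4; 10 mod 2 = 0.
n = 14: τ(14) = 4; 14 mod 2 = 0.
n = 15: τ(15) = 4; 15 mod 2 = 1.
Thus n = 15 disproves the claim, and no smaller n works.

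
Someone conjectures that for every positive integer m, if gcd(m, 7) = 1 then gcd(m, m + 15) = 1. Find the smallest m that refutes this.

We need the least positive integer m for which gcd(m, 7) = 1 but gcd(m, m + 15) > 1.
For m = 1, 2 the conclusion holds.
m = 3: gcd(3, 18) = 3.
So m = 3 is the smallest counterexample.

m = 3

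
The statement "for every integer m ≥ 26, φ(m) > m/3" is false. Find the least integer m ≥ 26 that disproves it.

Check each integer m ≥ 26 in order until the claim fails.
For m = 26, 27, 28, 29 the conclusion holds.
m = 30: φ(30) = 8 and 30/3 = 10, so φ(30) ≤ 30/3.

m = 30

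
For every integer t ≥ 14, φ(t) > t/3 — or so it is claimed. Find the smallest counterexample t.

t = 18

Check each integer t ≥ 14 in order until the claim fails.
t = 14: φ(14) = 6 and 14/3 = 14/3, so φ(14) > 14/3.
t = 15: φ(15) = 8 and 15/3 = 5, so φ(15) > 15/3.
t = 16: φ(16) = 8 and 16/3 = 16/3, so φ(16) > 16/3.
t = 17: φ(17) = 16 and 17/3 = 17/3, so φ(17) > 17/3.
t = 18: φ(18) = 6 and 18/3 = 6, so φ(18) ≤ 18/3.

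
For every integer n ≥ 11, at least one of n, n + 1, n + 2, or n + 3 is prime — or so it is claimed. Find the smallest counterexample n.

n = 24

We need the least integer n ≥ 11 for which n, n + 1, n + 2, n + 3 are all composite.
For n = 11, 12, 13, 14, …, 21, 22, 23 the conclusion holds.
n = 24: 24 = 2 × 12; 25 = 5 × 5; 26 = 2 × 13; 27 = 3 × 9 — all composite.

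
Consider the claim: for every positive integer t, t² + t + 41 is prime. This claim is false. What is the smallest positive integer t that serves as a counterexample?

Check each positive integer t in order until t² + t + 41 is not prime.
For t = 1, 2, 3, 4, …, 37, 38, 39 the conclusion holds.
t = 40: t² + t + 41 = 1681 = 41 × 41, composite.
Thus t = 40 disproves the claim, and no smaller t works.

t = 40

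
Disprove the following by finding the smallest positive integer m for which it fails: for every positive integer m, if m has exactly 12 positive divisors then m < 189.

m = 198

The first 12 eligible values, up to m = 160, all satisfy the conclusion.
m = 198: τ(198) = 12; 198 ≥ 189.
So m = 198 is the smallest counterexample.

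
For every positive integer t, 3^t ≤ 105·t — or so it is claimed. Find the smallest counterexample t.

t = 6

We need the least positive integer t for which 3^t > 105·t.
The first 5 eligible values, up to t = 5, all satisfy the conclusion.
t = 6: 3^t = 729 and 105·t = 630, so 729 > 630.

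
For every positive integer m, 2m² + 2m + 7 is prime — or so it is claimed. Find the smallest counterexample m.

Check each positive integer m in order until 2m² + 2m + 7 is not prime.
m = 1: 2m² + 2m + 7 = 11, prime.
m = 2: 2m² + 2m + 7 = 19, prime.
m = 3: 2m² + 2m + 7 = 31, prime.
m = 4: 2m² + 2m + 7 = 47, prime.
m = 5: 2m² + 2m + 7 = 67, prime.
m = 6: 2m² + 2m + 7 = 91 = 7 × 13, composite.

m = 6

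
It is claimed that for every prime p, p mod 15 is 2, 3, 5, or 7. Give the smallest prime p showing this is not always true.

p = 11

A counterexample is any prime p such that the claim fails; we check each in order.
The first 4 eligible values, up to p = 7, all satisfy the conclusion.
p = 11: 11 mod 15 = 11 — not in {2, 3, 5, 7}.
Thus p = 11 disproves the claim, and no smaller p works.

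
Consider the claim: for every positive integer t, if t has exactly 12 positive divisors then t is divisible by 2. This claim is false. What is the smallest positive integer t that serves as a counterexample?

t = 315

Check each positive integer t in order until t has exactly 12 positive divisors but t is not divisible by 2.
For t = 60, 72, 84, 90, …, 294, 306, 308 the conclusion holds.
t = 315: τ(315) = 12; 315 mod 2 = 1.
So t = 315 is the smallest counterexample.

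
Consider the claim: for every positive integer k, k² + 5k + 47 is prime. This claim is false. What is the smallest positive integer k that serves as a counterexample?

We need the least positive integer k for which k² + 5k + 47 is not prime.
For k = 1, 2, 3, 4, …, 35, 36, 37 the conclusion holds.
k = 38: k² + 5k + 47 = 1681 = 41 × 41, composite.
Hence k = 38 is a counterexample.

k = 38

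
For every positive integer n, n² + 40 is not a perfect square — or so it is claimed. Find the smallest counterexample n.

n = 3

A counterexample is any positive integer n such that n² + 40 is a perfect square; we check each in order.
For n = 1, 2 the conclusion holds.
n = 3: 3² + 40 = 49 = 7², a perfect square.
Thus n = 3 disproves the claim, and no smaller n works.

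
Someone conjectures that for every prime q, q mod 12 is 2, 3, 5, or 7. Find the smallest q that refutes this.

A counterexample is any prime q such that the claim fails; we check each in order.
For q = 2, 3, 5, 7 the conclusion holds.
q = 11: 11 mod 12 = 11 — not in {2, 3, 5, 7}.
Hence q = 11 is a counterexample.

q = 11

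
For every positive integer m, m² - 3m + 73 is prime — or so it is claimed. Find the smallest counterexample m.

m = 4

Check each positive integer m in order until m² - 3m + 73 is not prime.
For m = 1, 2, 3 the conclusion holds.
m = 4: m² - 3m + 73 = 77 = 7 × 11, composite.
Hence m = 4 is a counterexample.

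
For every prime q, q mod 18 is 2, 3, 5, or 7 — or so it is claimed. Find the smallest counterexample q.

q = 2: 2 mod 18 = 2.
q = 3: 3 mod 18 = 3.
q = 5: 5 mod 18 = 5.
q = 7: 7 mod 18 = 7.
q = 11: 11 mod 18 = 11 — not in {2, 3, 5, 7}.

q = 11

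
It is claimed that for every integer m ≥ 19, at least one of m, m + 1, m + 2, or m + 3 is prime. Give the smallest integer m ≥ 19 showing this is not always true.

m = 24

We need the least integer m ≥ 19 for which m, m + 1, m + 2, m + 3 are all composite.
m = 19: 19 is prime.
m = 20: 23 is prime.
m = 21: 23 is prime.
m = 22: 23 is prime.
m = 23: 23 is prime.
m = 24: 24 = 2 × 12; 25 = 5 × 5; 26 = 2 × 13; 27 = 3 × 9 — all composite.
Hence m = 24 is a counterexample.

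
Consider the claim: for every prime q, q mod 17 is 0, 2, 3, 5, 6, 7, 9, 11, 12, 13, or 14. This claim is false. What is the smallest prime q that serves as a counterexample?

We need the least prime q for which the claim fails.
The first 16 eligible values, up to q = 53, all satisfy the conclusion.
q = 59: 59 mod 17 = 8 — not in {0, 2, 3, 5, 6, 7, 9, 11, 12, 13, 14}.

q = 59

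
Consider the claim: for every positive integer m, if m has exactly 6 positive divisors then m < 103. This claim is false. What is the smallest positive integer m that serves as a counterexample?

We need the least positive integer m for which m has exactly 6 positive divisors but the claim fails.
The first 16 eligible values, up to m = 99, all satisfy the conclusion.
m = 116: τ(116) = 6; 116 ≥ 103.
Hence m = 116 is a counterexample.

m = 116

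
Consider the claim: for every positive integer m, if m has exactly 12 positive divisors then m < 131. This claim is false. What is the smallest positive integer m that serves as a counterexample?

m = 132

A counterexample is any positive integer m such that m has exactly 12 positive divisors but the claim fails; we check each in order.
m = 60: τ(60) = 12; 60 < 131.
m = 72: τ(72) = 12; 72 < 131.
m = 84: τ(84) = 12; 84 < 131.
m = 90: τ(90) = 12; 90 < 131.
m = 96: τ(96) = 12; 96 < 131.
m = 108: τ(108) = 12; 108 < 131.
m = 126: τ(126) = 12; 126 < 131.
m = 132: τ(132) = 12; 132 ≥ 131.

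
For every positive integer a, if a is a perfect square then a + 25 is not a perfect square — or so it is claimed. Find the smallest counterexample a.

A counterexample is any positive integer a such that a is a perfect square but a + 25 is a perfect square; we check each in order.
For a = 1, 4, 9, 16, …, 81, 100, 121 the conclusion holds.
a = 144: 144 = 12² and 144 + 25 = 169 = 13².

a = 144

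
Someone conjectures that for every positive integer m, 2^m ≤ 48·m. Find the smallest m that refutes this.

A counterexample is any positive integer m such that 2^m > 48·m; we check each in order.
For m = 1, 2, 3, 4, 5, 6, 7, 8 the conclusion holds.
m = 9: 2^m = 512 and 48·m = 432, so 512 > 432.
Hence m = 9 is a counterexample.

m = 9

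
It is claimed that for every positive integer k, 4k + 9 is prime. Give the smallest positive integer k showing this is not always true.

k = 3

k = 1: 4k + 9 = 13, prime.
k = 2: 4k + 9 = 17, prime.
k = 3: 4k + 9 = 21 = 3 × 7, composite.
So k = 3 is the smallest counterexample.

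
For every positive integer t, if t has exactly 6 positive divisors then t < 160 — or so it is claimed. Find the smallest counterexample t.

The first 22 eligible values, up to t = 153, all satisfy the conclusion.
t = 164: τ(164) = 6; 164 ≥ 160.

t = 164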